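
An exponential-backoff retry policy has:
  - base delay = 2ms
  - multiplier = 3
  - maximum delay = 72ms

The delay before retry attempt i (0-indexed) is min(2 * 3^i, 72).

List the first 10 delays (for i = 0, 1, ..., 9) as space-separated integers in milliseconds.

Computing each delay:
  i=0: min(2*3^0, 72) = 2
  i=1: min(2*3^1, 72) = 6
  i=2: min(2*3^2, 72) = 18
  i=3: min(2*3^3, 72) = 54
  i=4: min(2*3^4, 72) = 72
  i=5: min(2*3^5, 72) = 72
  i=6: min(2*3^6, 72) = 72
  i=7: min(2*3^7, 72) = 72
  i=8: min(2*3^8, 72) = 72
  i=9: min(2*3^9, 72) = 72

Answer: 2 6 18 54 72 72 72 72 72 72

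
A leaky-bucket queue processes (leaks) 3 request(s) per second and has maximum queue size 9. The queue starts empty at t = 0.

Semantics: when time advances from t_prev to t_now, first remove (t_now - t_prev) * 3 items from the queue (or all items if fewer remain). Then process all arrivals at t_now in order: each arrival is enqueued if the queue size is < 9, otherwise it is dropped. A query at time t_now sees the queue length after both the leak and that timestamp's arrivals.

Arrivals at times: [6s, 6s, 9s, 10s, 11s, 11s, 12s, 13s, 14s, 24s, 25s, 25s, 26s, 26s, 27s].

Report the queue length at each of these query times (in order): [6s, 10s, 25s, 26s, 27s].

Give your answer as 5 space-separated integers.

Answer: 2 1 2 2 1

Derivation:
Queue lengths at query times:
  query t=6s: backlog = 2
  query t=10s: backlog = 1
  query t=25s: backlog = 2
  query t=26s: backlog = 2
  query t=27s: backlog = 1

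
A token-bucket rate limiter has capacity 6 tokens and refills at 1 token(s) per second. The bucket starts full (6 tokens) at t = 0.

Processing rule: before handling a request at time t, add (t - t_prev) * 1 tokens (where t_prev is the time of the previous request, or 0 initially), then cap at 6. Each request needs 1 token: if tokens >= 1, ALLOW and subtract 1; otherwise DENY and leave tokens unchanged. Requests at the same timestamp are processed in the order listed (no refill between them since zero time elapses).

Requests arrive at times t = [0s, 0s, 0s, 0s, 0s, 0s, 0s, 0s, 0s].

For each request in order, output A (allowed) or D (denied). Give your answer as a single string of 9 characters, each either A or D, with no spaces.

Answer: AAAAAADDD

Derivation:
Simulating step by step:
  req#1 t=0s: ALLOW
  req#2 t=0s: ALLOW
  req#3 t=0s: ALLOW
  req#4 t=0s: ALLOW
  req#5 t=0s: ALLOW
  req#6 t=0s: ALLOW
  req#7 t=0s: DENY
  req#8 t=0s: DENY
  req#9 t=0s: DENY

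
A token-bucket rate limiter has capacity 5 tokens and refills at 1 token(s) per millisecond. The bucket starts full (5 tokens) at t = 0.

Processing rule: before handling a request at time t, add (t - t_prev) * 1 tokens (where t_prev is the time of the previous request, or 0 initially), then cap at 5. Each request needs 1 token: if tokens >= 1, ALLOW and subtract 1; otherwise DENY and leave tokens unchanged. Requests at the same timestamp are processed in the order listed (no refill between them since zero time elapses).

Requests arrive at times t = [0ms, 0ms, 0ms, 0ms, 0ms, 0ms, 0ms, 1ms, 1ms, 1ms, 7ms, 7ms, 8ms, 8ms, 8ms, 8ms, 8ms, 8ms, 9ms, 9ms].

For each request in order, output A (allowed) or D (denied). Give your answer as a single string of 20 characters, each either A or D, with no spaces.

Answer: AAAAADDADDAAAAAADDAD

Derivation:
Simulating step by step:
  req#1 t=0ms: ALLOW
  req#2 t=0ms: ALLOW
  req#3 t=0ms: ALLOW
  req#4 t=0ms: ALLOW
  req#5 t=0ms: ALLOW
  req#6 t=0ms: DENY
  req#7 t=0ms: DENY
  req#8 t=1ms: ALLOW
  req#9 t=1ms: DENY
  req#10 t=1ms: DENY
  req#11 t=7ms: ALLOW
  req#12 t=7ms: ALLOW
  req#13 t=8ms: ALLOW
  req#14 t=8ms: ALLOW
  req#15 t=8ms: ALLOW
  req#16 t=8ms: ALLOW
  req#17 t=8ms: DENY
  req#18 t=8ms: DENY
  req#19 t=9ms: ALLOW
  req#20 t=9ms: DENY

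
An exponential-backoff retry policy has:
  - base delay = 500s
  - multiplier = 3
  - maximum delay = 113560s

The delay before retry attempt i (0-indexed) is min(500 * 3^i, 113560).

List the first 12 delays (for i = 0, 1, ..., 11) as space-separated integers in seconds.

Answer: 500 1500 4500 13500 40500 113560 113560 113560 113560 113560 113560 113560

Derivation:
Computing each delay:
  i=0: min(500*3^0, 113560) = 500
  i=1: min(500*3^1, 113560) = 1500
  i=2: min(500*3^2, 113560) = 4500
  i=3: min(500*3^3, 113560) = 13500
  i=4: min(500*3^4, 113560) = 40500
  i=5: min(500*3^5, 113560) = 113560
  i=6: min(500*3^6, 113560) = 113560
  i=7: min(500*3^7, 113560) = 113560
  i=8: min(500*3^8, 113560) = 113560
  i=9: min(500*3^9, 113560) = 113560
  i=10: min(500*3^10, 113560) = 113560
  i=11: min(500*3^11, 113560) = 113560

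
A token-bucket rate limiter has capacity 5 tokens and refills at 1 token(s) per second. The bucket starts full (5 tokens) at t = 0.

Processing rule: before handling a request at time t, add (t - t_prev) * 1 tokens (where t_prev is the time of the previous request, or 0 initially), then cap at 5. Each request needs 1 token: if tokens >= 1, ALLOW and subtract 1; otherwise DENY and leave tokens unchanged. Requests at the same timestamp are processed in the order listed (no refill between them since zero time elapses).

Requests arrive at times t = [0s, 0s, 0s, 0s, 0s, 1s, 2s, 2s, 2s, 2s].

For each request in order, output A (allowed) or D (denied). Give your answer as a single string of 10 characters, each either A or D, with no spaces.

Answer: AAAAAAADDD

Derivation:
Simulating step by step:
  req#1 t=0s: ALLOW
  req#2 t=0s: ALLOW
  req#3 t=0s: ALLOW
  req#4 t=0s: ALLOW
  req#5 t=0s: ALLOW
  req#6 t=1s: ALLOW
  req#7 t=2s: ALLOW
  req#8 t=2s: DENY
  req#9 t=2s: DENY
  req#10 t=2s: DENY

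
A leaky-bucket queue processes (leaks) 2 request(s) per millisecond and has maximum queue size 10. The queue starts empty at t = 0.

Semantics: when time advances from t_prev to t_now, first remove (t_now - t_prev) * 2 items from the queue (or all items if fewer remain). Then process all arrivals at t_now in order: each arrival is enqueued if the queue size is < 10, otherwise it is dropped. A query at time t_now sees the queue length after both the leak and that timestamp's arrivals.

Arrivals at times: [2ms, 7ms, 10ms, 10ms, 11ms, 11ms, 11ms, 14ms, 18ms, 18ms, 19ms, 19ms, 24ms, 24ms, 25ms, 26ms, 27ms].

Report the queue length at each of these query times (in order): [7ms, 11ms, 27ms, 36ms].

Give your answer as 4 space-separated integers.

Queue lengths at query times:
  query t=7ms: backlog = 1
  query t=11ms: backlog = 3
  query t=27ms: backlog = 1
  query t=36ms: backlog = 0

Answer: 1 3 1 0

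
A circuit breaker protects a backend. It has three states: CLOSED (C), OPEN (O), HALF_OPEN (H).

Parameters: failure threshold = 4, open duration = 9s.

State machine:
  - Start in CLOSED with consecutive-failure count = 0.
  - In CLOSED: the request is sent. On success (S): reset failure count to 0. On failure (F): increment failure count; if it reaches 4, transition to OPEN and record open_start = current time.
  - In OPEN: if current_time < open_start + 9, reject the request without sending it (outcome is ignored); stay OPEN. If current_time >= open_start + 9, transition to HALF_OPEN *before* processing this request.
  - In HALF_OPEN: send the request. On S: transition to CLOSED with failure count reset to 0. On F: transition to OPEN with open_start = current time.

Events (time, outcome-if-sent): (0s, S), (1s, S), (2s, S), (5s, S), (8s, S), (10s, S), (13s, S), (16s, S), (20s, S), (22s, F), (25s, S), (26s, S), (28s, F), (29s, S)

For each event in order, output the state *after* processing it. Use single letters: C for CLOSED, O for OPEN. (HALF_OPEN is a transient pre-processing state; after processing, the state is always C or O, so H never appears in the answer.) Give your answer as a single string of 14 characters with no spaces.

State after each event:
  event#1 t=0s outcome=S: state=CLOSED
  event#2 t=1s outcome=S: state=CLOSED
  event#3 t=2s outcome=S: state=CLOSED
  event#4 t=5s outcome=S: state=CLOSED
  event#5 t=8s outcome=S: state=CLOSED
  event#6 t=10s outcome=S: state=CLOSED
  event#7 t=13s outcome=S: state=CLOSED
  event#8 t=16s outcome=S: state=CLOSED
  event#9 t=20s outcome=S: state=CLOSED
  event#10 t=22s outcome=F: state=CLOSED
  event#11 t=25s outcome=S: state=CLOSED
  event#12 t=26s outcome=S: state=CLOSED
  event#13 t=28s outcome=F: state=CLOSED
  event#14 t=29s outcome=S: state=CLOSED

Answer: CCCCCCCCCCCCCC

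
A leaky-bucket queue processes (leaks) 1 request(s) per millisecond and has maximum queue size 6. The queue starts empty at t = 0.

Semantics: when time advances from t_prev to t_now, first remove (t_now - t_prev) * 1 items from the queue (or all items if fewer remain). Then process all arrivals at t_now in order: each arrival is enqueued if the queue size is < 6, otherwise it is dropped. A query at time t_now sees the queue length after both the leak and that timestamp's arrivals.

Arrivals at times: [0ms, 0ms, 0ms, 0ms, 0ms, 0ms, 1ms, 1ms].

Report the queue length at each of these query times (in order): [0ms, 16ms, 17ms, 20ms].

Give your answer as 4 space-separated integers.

Queue lengths at query times:
  query t=0ms: backlog = 6
  query t=16ms: backlog = 0
  query t=17ms: backlog = 0
  query t=20ms: backlog = 0

Answer: 6 0 0 0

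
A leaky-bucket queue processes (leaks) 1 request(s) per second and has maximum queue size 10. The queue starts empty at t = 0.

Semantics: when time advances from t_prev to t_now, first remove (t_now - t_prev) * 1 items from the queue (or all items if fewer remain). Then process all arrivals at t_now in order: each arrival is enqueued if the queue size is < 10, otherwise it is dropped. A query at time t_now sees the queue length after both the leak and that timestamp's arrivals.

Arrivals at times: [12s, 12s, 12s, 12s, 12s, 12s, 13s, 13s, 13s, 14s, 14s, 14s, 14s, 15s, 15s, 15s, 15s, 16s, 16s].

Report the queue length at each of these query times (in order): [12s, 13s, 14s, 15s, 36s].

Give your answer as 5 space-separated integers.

Answer: 6 8 10 10 0

Derivation:
Queue lengths at query times:
  query t=12s: backlog = 6
  query t=13s: backlog = 8
  query t=14s: backlog = 10
  query t=15s: backlog = 10
  query t=36s: backlog = 0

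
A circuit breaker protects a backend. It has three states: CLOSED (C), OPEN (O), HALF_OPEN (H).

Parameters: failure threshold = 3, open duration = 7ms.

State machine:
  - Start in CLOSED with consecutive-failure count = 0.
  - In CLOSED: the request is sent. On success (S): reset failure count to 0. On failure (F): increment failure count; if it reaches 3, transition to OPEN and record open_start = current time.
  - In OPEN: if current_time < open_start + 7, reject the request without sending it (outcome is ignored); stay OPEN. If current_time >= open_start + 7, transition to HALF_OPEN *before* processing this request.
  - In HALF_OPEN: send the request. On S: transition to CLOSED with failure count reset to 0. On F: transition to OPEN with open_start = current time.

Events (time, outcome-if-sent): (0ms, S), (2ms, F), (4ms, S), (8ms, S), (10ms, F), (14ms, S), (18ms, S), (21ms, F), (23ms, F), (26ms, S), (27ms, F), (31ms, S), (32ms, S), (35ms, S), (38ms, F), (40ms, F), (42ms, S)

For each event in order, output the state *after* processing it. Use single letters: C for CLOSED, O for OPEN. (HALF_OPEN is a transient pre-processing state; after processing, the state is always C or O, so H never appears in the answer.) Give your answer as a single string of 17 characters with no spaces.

State after each event:
  event#1 t=0ms outcome=S: state=CLOSED
  event#2 t=2ms outcome=F: state=CLOSED
  event#3 t=4ms outcome=S: state=CLOSED
  event#4 t=8ms outcome=S: state=CLOSED
  event#5 t=10ms outcome=F: state=CLOSED
  event#6 t=14ms outcome=S: state=CLOSED
  event#7 t=18ms outcome=S: state=CLOSED
  event#8 t=21ms outcome=F: state=CLOSED
  event#9 t=23ms outcome=F: state=CLOSED
  event#10 t=26ms outcome=S: state=CLOSED
  event#11 t=27ms outcome=F: state=CLOSED
  event#12 t=31ms outcome=S: state=CLOSED
  event#13 t=32ms outcome=S: state=CLOSED
  event#14 t=35ms outcome=S: state=CLOSED
  event#15 t=38ms outcome=F: state=CLOSED
  event#16 t=40ms outcome=F: state=CLOSED
  event#17 t=42ms outcome=S: state=CLOSED

Answer: CCCCCCCCCCCCCCCCC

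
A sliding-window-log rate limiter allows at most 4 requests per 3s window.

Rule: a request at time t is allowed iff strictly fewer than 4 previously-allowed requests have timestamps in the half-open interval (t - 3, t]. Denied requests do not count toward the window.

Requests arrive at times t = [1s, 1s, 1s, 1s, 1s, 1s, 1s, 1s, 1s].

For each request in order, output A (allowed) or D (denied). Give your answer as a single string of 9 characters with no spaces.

Tracking allowed requests in the window:
  req#1 t=1s: ALLOW
  req#2 t=1s: ALLOW
  req#3 t=1s: ALLOW
  req#4 t=1s: ALLOW
  req#5 t=1s: DENY
  req#6 t=1s: DENY
  req#7 t=1s: DENY
  req#8 t=1s: DENY
  req#9 t=1s: DENY

Answer: AAAADDDDD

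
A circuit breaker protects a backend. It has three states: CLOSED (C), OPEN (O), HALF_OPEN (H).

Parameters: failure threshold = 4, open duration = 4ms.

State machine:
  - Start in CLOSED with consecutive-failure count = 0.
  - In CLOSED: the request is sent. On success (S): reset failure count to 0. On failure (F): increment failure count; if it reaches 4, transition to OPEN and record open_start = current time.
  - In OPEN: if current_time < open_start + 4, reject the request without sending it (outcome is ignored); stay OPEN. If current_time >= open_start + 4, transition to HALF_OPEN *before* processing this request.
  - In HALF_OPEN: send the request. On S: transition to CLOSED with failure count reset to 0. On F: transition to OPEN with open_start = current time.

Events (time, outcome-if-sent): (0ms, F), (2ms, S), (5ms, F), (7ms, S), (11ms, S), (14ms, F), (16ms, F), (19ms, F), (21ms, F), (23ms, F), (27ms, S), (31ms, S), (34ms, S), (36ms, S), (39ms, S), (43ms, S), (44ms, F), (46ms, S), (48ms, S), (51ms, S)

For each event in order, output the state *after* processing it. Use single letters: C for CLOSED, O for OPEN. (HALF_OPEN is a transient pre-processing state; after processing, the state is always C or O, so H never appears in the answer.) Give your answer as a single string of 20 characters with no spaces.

State after each event:
  event#1 t=0ms outcome=F: state=CLOSED
  event#2 t=2ms outcome=S: state=CLOSED
  event#3 t=5ms outcome=F: state=CLOSED
  event#4 t=7ms outcome=S: state=CLOSED
  event#5 t=11ms outcome=S: state=CLOSED
  event#6 t=14ms outcome=F: state=CLOSED
  event#7 t=16ms outcome=F: state=CLOSED
  event#8 t=19ms outcome=F: state=CLOSED
  event#9 t=21ms outcome=F: state=OPEN
  event#10 t=23ms outcome=F: state=OPEN
  event#11 t=27ms outcome=S: state=CLOSED
  event#12 t=31ms outcome=S: state=CLOSED
  event#13 t=34ms outcome=S: state=CLOSED
  event#14 t=36ms outcome=S: state=CLOSED
  event#15 t=39ms outcome=S: state=CLOSED
  event#16 t=43ms outcome=S: state=CLOSED
  event#17 t=44ms outcome=F: state=CLOSED
  event#18 t=46ms outcome=S: state=CLOSED
  event#19 t=48ms outcome=S: state=CLOSED
  event#20 t=51ms outcome=S: state=CLOSED

Answer: CCCCCCCCOOCCCCCCCCCC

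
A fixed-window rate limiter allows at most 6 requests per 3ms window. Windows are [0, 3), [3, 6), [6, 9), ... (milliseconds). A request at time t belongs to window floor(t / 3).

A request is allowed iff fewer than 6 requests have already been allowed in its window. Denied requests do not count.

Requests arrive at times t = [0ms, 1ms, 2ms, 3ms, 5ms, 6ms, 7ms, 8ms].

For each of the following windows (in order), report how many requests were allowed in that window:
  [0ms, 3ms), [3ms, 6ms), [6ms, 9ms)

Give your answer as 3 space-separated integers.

Processing requests:
  req#1 t=0ms (window 0): ALLOW
  req#2 t=1ms (window 0): ALLOW
  req#3 t=2ms (window 0): ALLOW
  req#4 t=3ms (window 1): ALLOW
  req#5 t=5ms (window 1): ALLOW
  req#6 t=6ms (window 2): ALLOW
  req#7 t=7ms (window 2): ALLOW
  req#8 t=8ms (window 2): ALLOW

Allowed counts by window: 3 2 3

Answer: 3 2 3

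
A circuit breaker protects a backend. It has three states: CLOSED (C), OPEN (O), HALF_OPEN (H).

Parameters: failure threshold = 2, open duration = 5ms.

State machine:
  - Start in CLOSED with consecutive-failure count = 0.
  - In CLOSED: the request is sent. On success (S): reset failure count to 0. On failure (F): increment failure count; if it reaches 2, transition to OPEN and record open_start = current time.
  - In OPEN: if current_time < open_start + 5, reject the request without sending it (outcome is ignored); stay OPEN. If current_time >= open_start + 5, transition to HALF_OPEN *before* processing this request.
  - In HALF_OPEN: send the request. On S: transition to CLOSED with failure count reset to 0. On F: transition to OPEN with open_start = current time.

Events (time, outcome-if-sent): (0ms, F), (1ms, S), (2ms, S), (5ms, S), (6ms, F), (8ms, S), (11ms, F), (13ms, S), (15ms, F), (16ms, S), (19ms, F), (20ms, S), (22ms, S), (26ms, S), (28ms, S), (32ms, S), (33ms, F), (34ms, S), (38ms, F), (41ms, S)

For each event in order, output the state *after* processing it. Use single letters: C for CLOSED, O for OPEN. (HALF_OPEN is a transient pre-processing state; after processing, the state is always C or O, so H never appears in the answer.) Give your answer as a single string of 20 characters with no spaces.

State after each event:
  event#1 t=0ms outcome=F: state=CLOSED
  event#2 t=1ms outcome=S: state=CLOSED
  event#3 t=2ms outcome=S: state=CLOSED
  event#4 t=5ms outcome=S: state=CLOSED
  event#5 t=6ms outcome=F: state=CLOSED
  event#6 t=8ms outcome=S: state=CLOSED
  event#7 t=11ms outcome=F: state=CLOSED
  event#8 t=13ms outcome=S: state=CLOSED
  event#9 t=15ms outcome=F: state=CLOSED
  event#10 t=16ms outcome=S: state=CLOSED
  event#11 t=19ms outcome=F: state=CLOSED
  event#12 t=20ms outcome=S: state=CLOSED
  event#13 t=22ms outcome=S: state=CLOSED
  event#14 t=26ms outcome=S: state=CLOSED
  event#15 t=28ms outcome=S: state=CLOSED
  event#16 t=32ms outcome=S: state=CLOSED
  event#17 t=33ms outcome=F: state=CLOSED
  event#18 t=34ms outcome=S: state=CLOSED
  event#19 t=38ms outcome=F: state=CLOSED
  event#20 t=41ms outcome=S: state=CLOSED

Answer: CCCCCCCCCCCCCCCCCCCC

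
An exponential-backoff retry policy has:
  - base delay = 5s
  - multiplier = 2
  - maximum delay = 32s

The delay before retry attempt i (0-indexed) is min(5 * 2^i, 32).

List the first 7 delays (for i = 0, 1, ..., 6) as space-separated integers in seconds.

Answer: 5 10 20 32 32 32 32

Derivation:
Computing each delay:
  i=0: min(5*2^0, 32) = 5
  i=1: min(5*2^1, 32) = 10
  i=2: min(5*2^2, 32) = 20
  i=3: min(5*2^3, 32) = 32
  i=4: min(5*2^4, 32) = 32
  i=5: min(5*2^5, 32) = 32
  i=6: min(5*2^6, 32) = 32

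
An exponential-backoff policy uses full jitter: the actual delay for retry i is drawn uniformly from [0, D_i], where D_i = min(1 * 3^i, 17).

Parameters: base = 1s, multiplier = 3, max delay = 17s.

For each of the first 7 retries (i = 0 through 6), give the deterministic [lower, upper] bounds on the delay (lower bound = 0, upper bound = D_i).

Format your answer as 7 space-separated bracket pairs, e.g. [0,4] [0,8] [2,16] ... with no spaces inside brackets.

Computing bounds per retry:
  i=0: D_i=min(1*3^0,17)=1, bounds=[0,1]
  i=1: D_i=min(1*3^1,17)=3, bounds=[0,3]
  i=2: D_i=min(1*3^2,17)=9, bounds=[0,9]
  i=3: D_i=min(1*3^3,17)=17, bounds=[0,17]
  i=4: D_i=min(1*3^4,17)=17, bounds=[0,17]
  i=5: D_i=min(1*3^5,17)=17, bounds=[0,17]
  i=6: D_i=min(1*3^6,17)=17, bounds=[0,17]

Answer: [0,1] [0,3] [0,9] [0,17] [0,17] [0,17] [0,17]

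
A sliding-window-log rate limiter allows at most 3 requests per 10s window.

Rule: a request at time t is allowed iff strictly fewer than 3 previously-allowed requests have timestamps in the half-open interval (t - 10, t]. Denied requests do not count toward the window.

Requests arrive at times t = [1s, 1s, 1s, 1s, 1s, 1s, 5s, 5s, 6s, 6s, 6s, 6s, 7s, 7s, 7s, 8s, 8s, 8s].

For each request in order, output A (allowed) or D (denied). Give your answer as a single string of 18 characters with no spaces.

Answer: AAADDDDDDDDDDDDDDD

Derivation:
Tracking allowed requests in the window:
  req#1 t=1s: ALLOW
  req#2 t=1s: ALLOW
  req#3 t=1s: ALLOW
  req#4 t=1s: DENY
  req#5 t=1s: DENY
  req#6 t=1s: DENY
  req#7 t=5s: DENY
  req#8 t=5s: DENY
  req#9 t=6s: DENY
  req#10 t=6s: DENY
  req#11 t=6s: DENY
  req#12 t=6s: DENY
  req#13 t=7s: DENY
  req#14 t=7s: DENY
  req#15 t=7s: DENY
  req#16 t=8s: DENY
  req#17 t=8s: DENY
  req#18 t=8s: DENY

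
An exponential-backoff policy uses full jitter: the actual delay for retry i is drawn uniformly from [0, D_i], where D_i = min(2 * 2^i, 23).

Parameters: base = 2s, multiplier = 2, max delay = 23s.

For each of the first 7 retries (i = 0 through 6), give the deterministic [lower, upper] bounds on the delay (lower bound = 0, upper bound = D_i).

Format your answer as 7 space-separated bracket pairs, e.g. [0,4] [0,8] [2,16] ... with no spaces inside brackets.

Answer: [0,2] [0,4] [0,8] [0,16] [0,23] [0,23] [0,23]

Derivation:
Computing bounds per retry:
  i=0: D_i=min(2*2^0,23)=2, bounds=[0,2]
  i=1: D_i=min(2*2^1,23)=4, bounds=[0,4]
  i=2: D_i=min(2*2^2,23)=8, bounds=[0,8]
  i=3: D_i=min(2*2^3,23)=16, bounds=[0,16]
  i=4: D_i=min(2*2^4,23)=23, bounds=[0,23]
  i=5: D_i=min(2*2^5,23)=23, bounds=[0,23]
  i=6: D_i=min(2*2^6,23)=23, bounds=[0,23]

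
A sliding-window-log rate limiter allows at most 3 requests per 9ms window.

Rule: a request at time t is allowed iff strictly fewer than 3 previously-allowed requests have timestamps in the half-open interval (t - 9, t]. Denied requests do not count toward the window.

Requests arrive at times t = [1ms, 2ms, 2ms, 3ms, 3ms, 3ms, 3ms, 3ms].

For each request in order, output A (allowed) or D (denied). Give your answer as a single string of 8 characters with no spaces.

Tracking allowed requests in the window:
  req#1 t=1ms: ALLOW
  req#2 t=2ms: ALLOW
  req#3 t=2ms: ALLOW
  req#4 t=3ms: DENY
  req#5 t=3ms: DENY
  req#6 t=3ms: DENY
  req#7 t=3ms: DENY
  req#8 t=3ms: DENY

Answer: AAADDDDD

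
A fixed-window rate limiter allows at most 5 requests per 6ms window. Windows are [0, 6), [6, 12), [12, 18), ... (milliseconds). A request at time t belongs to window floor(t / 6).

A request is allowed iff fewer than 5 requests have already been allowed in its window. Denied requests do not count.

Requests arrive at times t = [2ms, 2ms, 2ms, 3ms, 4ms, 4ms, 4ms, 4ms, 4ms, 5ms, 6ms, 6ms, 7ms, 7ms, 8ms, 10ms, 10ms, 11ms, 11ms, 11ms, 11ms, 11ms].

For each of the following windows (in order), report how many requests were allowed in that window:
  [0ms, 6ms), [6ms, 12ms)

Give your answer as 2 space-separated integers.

Processing requests:
  req#1 t=2ms (window 0): ALLOW
  req#2 t=2ms (window 0): ALLOW
  req#3 t=2ms (window 0): ALLOW
  req#4 t=3ms (window 0): ALLOW
  req#5 t=4ms (window 0): ALLOW
  req#6 t=4ms (window 0): DENY
  req#7 t=4ms (window 0): DENY
  req#8 t=4ms (window 0): DENY
  req#9 t=4ms (window 0): DENY
  req#10 t=5ms (window 0): DENY
  req#11 t=6ms (window 1): ALLOW
  req#12 t=6ms (window 1): ALLOW
  req#13 t=7ms (window 1): ALLOW
  req#14 t=7ms (window 1): ALLOW
  req#15 t=8ms (window 1): ALLOW
  req#16 t=10ms (window 1): DENY
  req#17 t=10ms (window 1): DENY
  req#18 t=11ms (window 1): DENY
  req#19 t=11ms (window 1): DENY
  req#20 t=11ms (window 1): DENY
  req#21 t=11ms (window 1): DENY
  req#22 t=11ms (window 1): DENY

Allowed counts by window: 5 5

Answer: 5 5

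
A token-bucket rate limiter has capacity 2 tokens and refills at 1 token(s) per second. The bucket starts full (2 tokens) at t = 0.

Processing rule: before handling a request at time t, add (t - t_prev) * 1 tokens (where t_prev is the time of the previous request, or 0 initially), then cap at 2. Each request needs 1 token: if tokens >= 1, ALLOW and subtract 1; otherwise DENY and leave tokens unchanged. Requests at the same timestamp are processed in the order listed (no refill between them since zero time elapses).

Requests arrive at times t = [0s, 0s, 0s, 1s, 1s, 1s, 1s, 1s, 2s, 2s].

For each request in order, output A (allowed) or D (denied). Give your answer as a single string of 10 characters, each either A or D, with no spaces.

Answer: AADADDDDAD

Derivation:
Simulating step by step:
  req#1 t=0s: ALLOW
  req#2 t=0s: ALLOW
  req#3 t=0s: DENY
  req#4 t=1s: ALLOW
  req#5 t=1s: DENY
  req#6 t=1s: DENY
  req#7 t=1s: DENY
  req#8 t=1s: DENY
  req#9 t=2s: ALLOW
  req#10 t=2s: DENY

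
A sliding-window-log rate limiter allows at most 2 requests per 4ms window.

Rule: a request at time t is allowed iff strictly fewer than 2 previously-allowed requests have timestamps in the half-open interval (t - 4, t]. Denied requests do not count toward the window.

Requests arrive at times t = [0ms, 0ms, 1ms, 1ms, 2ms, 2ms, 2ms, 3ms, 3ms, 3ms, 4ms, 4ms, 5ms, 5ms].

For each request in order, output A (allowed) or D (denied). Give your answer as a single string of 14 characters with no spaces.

Tracking allowed requests in the window:
  req#1 t=0ms: ALLOW
  req#2 t=0ms: ALLOW
  req#3 t=1ms: DENY
  req#4 t=1ms: DENY
  req#5 t=2ms: DENY
  req#6 t=2ms: DENY
  req#7 t=2ms: DENY
  req#8 t=3ms: DENY
  req#9 t=3ms: DENY
  req#10 t=3ms: DENY
  req#11 t=4ms: ALLOW
  req#12 t=4ms: ALLOW
  req#13 t=5ms: DENY
  req#14 t=5ms: DENY

Answer: AADDDDDDDDAADD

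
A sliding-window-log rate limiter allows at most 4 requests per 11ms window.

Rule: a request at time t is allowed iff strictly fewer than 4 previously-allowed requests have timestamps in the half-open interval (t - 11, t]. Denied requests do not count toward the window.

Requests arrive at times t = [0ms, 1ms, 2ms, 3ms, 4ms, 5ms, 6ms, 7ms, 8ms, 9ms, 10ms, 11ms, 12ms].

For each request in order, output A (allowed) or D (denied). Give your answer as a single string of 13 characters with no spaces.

Answer: AAAADDDDDDDAA

Derivation:
Tracking allowed requests in the window:
  req#1 t=0ms: ALLOW
  req#2 t=1ms: ALLOW
  req#3 t=2ms: ALLOW
  req#4 t=3ms: ALLOW
  req#5 t=4ms: DENY
  req#6 t=5ms: DENY
  req#7 t=6ms: DENY
  req#8 t=7ms: DENY
  req#9 t=8ms: DENY
  req#10 t=9ms: DENY
  req#11 t=10ms: DENY
  req#12 t=11ms: ALLOW
  req#13 t=12ms: ALLOW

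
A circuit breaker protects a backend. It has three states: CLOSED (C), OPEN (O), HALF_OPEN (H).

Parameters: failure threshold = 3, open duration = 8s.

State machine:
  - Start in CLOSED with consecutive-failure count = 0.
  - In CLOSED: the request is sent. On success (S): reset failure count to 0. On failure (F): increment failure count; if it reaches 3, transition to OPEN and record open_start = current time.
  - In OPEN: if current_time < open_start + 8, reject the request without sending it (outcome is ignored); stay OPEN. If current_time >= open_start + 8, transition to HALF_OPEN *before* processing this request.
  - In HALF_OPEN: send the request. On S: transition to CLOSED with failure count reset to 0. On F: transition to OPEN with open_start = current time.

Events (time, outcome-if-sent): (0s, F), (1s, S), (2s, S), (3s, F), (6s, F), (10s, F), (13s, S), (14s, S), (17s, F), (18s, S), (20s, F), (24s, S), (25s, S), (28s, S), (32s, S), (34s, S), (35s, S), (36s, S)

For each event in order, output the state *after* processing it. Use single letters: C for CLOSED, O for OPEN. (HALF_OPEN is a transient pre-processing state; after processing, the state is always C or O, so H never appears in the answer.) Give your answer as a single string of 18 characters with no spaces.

Answer: CCCCCOOOOCCCCCCCCC

Derivation:
State after each event:
  event#1 t=0s outcome=F: state=CLOSED
  event#2 t=1s outcome=S: state=CLOSED
  event#3 t=2s outcome=S: state=CLOSED
  event#4 t=3s outcome=F: state=CLOSED
  event#5 t=6s outcome=F: state=CLOSED
  event#6 t=10s outcome=F: state=OPEN
  event#7 t=13s outcome=S: state=OPEN
  event#8 t=14s outcome=S: state=OPEN
  event#9 t=17s outcome=F: state=OPEN
  event#10 t=18s outcome=S: state=CLOSED
  event#11 t=20s outcome=F: state=CLOSED
  event#12 t=24s outcome=S: state=CLOSED
  event#13 t=25s outcome=S: state=CLOSED
  event#14 t=28s outcome=S: state=CLOSED
  event#15 t=32s outcome=S: state=CLOSED
  event#16 t=34s outcome=S: state=CLOSED
  event#17 t=35s outcome=S: state=CLOSED
  event#18 t=36s outcome=S: state=CLOSED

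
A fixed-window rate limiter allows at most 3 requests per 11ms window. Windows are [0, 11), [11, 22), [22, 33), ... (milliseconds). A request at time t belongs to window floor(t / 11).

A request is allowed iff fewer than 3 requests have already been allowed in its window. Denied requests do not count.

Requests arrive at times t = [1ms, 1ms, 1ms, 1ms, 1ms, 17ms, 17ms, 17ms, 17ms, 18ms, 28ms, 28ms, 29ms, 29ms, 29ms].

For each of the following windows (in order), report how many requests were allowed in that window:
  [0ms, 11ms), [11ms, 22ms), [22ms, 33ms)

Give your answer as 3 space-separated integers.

Processing requests:
  req#1 t=1ms (window 0): ALLOW
  req#2 t=1ms (window 0): ALLOW
  req#3 t=1ms (window 0): ALLOW
  req#4 t=1ms (window 0): DENY
  req#5 t=1ms (window 0): DENY
  req#6 t=17ms (window 1): ALLOW
  req#7 t=17ms (window 1): ALLOW
  req#8 t=17ms (window 1): ALLOW
  req#9 t=17ms (window 1): DENY
  req#10 t=18ms (window 1): DENY
  req#11 t=28ms (window 2): ALLOW
  req#12 t=28ms (window 2): ALLOW
  req#13 t=29ms (window 2): ALLOW
  req#14 t=29ms (window 2): DENY
  req#15 t=29ms (window 2): DENY

Allowed counts by window: 3 3 3

Answer: 3 3 3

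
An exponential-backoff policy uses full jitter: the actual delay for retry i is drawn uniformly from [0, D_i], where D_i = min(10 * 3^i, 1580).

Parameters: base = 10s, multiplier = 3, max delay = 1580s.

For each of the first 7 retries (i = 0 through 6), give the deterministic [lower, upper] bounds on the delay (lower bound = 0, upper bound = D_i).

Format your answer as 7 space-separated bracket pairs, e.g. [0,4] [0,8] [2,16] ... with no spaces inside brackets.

Answer: [0,10] [0,30] [0,90] [0,270] [0,810] [0,1580] [0,1580]

Derivation:
Computing bounds per retry:
  i=0: D_i=min(10*3^0,1580)=10, bounds=[0,10]
  i=1: D_i=min(10*3^1,1580)=30, bounds=[0,30]
  i=2: D_i=min(10*3^2,1580)=90, bounds=[0,90]
  i=3: D_i=min(10*3^3,1580)=270, bounds=[0,270]
  i=4: D_i=min(10*3^4,1580)=810, bounds=[0,810]
  i=5: D_i=min(10*3^5,1580)=1580, bounds=[0,1580]
  i=6: D_i=min(10*3^6,1580)=1580, bounds=[0,1580]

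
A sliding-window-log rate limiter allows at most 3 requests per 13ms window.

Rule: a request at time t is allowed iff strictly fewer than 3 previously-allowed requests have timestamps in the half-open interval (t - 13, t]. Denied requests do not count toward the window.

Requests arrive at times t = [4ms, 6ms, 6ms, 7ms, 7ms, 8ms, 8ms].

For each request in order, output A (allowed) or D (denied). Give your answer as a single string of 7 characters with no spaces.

Answer: AAADDDD

Derivation:
Tracking allowed requests in the window:
  req#1 t=4ms: ALLOW
  req#2 t=6ms: ALLOW
  req#3 t=6ms: ALLOW
  req#4 t=7ms: DENY
  req#5 t=7ms: DENY
  req#6 t=8ms: DENY
  req#7 t=8ms: DENY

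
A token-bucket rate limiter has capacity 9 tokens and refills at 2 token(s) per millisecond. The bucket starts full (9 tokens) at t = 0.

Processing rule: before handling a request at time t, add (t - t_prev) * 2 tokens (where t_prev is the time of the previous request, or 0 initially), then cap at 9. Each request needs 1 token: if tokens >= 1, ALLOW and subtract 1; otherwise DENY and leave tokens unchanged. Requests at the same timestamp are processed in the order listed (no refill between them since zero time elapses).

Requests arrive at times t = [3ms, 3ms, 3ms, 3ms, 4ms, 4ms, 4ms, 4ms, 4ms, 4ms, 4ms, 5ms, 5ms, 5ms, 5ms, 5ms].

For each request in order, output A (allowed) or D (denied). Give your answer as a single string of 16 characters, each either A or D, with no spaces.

Simulating step by step:
  req#1 t=3ms: ALLOW
  req#2 t=3ms: ALLOW
  req#3 t=3ms: ALLOW
  req#4 t=3ms: ALLOW
  req#5 t=4ms: ALLOW
  req#6 t=4ms: ALLOW
  req#7 t=4ms: ALLOW
  req#8 t=4ms: ALLOW
  req#9 t=4ms: ALLOW
  req#10 t=4ms: ALLOW
  req#11 t=4ms: ALLOW
  req#12 t=5ms: ALLOW
  req#13 t=5ms: ALLOW
  req#14 t=5ms: DENY
  req#15 t=5ms: DENY
  req#16 t=5ms: DENY

Answer: AAAAAAAAAAAAADDD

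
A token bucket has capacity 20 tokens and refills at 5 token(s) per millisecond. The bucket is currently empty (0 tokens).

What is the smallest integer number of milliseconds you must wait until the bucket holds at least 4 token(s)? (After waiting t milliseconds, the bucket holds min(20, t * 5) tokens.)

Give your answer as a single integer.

Answer: 1

Derivation:
Need t * 5 >= 4, so t >= 4/5.
Smallest integer t = ceil(4/5) = 1.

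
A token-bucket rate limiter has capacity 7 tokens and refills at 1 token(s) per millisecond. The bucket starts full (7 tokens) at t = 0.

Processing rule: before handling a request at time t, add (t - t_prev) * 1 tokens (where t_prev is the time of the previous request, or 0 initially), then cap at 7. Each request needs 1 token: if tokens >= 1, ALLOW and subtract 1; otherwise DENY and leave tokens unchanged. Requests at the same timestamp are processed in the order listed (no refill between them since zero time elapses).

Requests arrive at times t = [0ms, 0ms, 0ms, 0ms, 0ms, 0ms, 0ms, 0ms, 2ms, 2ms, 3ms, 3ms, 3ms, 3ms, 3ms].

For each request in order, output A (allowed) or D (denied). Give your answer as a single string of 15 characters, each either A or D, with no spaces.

Answer: AAAAAAADAAADDDD

Derivation:
Simulating step by step:
  req#1 t=0ms: ALLOW
  req#2 t=0ms: ALLOW
  req#3 t=0ms: ALLOW
  req#4 t=0ms: ALLOW
  req#5 t=0ms: ALLOW
  req#6 t=0ms: ALLOW
  req#7 t=0ms: ALLOW
  req#8 t=0ms: DENY
  req#9 t=2ms: ALLOW
  req#10 t=2ms: ALLOW
  req#11 t=3ms: ALLOW
  req#12 t=3ms: DENY
  req#13 t=3ms: DENY
  req#14 t=3ms: DENY
  req#15 t=3ms: DENY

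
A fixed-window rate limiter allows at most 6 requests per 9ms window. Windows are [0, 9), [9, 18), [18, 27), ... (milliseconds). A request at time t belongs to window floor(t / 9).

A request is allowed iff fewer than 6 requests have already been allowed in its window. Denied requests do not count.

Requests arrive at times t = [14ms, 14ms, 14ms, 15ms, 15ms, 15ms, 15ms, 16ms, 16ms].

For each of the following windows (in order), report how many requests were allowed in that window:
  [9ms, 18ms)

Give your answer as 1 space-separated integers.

Answer: 6

Derivation:
Processing requests:
  req#1 t=14ms (window 1): ALLOW
  req#2 t=14ms (window 1): ALLOW
  req#3 t=14ms (window 1): ALLOW
  req#4 t=15ms (window 1): ALLOW
  req#5 t=15ms (window 1): ALLOW
  req#6 t=15ms (window 1): ALLOW
  req#7 t=15ms (window 1): DENY
  req#8 t=16ms (window 1): DENY
  req#9 t=16ms (window 1): DENY

Allowed counts by window: 6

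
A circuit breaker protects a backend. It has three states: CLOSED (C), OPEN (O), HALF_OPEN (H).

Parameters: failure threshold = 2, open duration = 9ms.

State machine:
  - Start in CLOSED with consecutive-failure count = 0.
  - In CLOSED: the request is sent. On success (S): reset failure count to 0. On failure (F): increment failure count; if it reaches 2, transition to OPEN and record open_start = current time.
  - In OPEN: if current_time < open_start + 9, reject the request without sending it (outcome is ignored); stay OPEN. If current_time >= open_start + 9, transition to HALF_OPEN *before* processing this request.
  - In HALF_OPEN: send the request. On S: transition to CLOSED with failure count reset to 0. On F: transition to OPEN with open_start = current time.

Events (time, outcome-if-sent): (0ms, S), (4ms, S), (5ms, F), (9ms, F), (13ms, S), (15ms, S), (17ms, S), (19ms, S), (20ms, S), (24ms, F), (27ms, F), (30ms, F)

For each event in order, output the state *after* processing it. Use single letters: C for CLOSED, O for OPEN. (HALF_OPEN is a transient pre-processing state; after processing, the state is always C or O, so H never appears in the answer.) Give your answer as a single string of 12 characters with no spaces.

Answer: CCCOOOOCCCOO

Derivation:
State after each event:
  event#1 t=0ms outcome=S: state=CLOSED
  event#2 t=4ms outcome=S: state=CLOSED
  event#3 t=5ms outcome=F: state=CLOSED
  event#4 t=9ms outcome=F: state=OPEN
  event#5 t=13ms outcome=S: state=OPEN
  event#6 t=15ms outcome=S: state=OPEN
  event#7 t=17ms outcome=S: state=OPEN
  event#8 t=19ms outcome=S: state=CLOSED
  event#9 t=20ms outcome=S: state=CLOSED
  event#10 t=24ms outcome=F: state=CLOSED
  event#11 t=27ms outcome=F: state=OPEN
  event#12 t=30ms outcome=F: state=OPEN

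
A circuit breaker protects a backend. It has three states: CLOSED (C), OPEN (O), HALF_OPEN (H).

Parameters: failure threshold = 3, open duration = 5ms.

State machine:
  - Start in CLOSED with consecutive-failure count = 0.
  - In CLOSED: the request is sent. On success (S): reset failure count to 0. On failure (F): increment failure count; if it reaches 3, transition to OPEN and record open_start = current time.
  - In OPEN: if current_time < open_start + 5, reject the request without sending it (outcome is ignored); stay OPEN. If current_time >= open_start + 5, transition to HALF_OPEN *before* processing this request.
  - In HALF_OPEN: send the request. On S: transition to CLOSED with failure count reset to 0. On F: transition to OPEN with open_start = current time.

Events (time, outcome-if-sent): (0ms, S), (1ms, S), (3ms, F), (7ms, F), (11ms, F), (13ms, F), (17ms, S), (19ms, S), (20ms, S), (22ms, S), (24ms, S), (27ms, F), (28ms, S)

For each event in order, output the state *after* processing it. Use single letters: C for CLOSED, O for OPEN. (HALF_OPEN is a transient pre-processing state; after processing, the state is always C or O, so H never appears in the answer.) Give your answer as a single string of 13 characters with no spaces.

Answer: CCCCOOCCCCCCC

Derivation:
State after each event:
  event#1 t=0ms outcome=S: state=CLOSED
  event#2 t=1ms outcome=S: state=CLOSED
  event#3 t=3ms outcome=F: state=CLOSED
  event#4 t=7ms outcome=F: state=CLOSED
  event#5 t=11ms outcome=F: state=OPEN
  event#6 t=13ms outcome=F: state=OPEN
  event#7 t=17ms outcome=S: state=CLOSED
  event#8 t=19ms outcome=S: state=CLOSED
  event#9 t=20ms outcome=S: state=CLOSED
  event#10 t=22ms outcome=S: state=CLOSED
  event#11 t=24ms outcome=S: state=CLOSED
  event#12 t=27ms outcome=F: state=CLOSED
  event#13 t=28ms outcome=S: state=CLOSED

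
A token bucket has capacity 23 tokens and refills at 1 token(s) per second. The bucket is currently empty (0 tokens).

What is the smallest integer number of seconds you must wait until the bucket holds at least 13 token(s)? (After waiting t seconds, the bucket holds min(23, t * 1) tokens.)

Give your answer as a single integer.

Answer: 13

Derivation:
Need t * 1 >= 13, so t >= 13/1.
Smallest integer t = ceil(13/1) = 13.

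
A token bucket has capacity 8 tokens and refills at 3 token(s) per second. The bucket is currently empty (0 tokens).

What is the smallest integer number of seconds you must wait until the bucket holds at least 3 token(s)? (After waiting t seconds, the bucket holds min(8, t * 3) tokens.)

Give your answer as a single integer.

Answer: 1

Derivation:
Need t * 3 >= 3, so t >= 3/3.
Smallest integer t = ceil(3/3) = 1.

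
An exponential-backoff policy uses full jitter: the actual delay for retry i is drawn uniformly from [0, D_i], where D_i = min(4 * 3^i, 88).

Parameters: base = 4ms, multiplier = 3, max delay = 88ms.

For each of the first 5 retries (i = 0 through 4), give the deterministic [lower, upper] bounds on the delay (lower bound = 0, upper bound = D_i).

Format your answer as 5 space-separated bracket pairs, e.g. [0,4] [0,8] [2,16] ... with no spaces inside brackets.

Answer: [0,4] [0,12] [0,36] [0,88] [0,88]

Derivation:
Computing bounds per retry:
  i=0: D_i=min(4*3^0,88)=4, bounds=[0,4]
  i=1: D_i=min(4*3^1,88)=12, bounds=[0,12]
  i=2: D_i=min(4*3^2,88)=36, bounds=[0,36]
  i=3: D_i=min(4*3^3,88)=88, bounds=[0,88]
  i=4: D_i=min(4*3^4,88)=88, bounds=[0,88]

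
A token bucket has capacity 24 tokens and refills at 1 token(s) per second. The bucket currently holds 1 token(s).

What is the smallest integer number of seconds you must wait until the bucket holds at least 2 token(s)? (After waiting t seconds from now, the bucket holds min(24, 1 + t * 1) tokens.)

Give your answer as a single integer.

Need 1 + t * 1 >= 2, so t >= 1/1.
Smallest integer t = ceil(1/1) = 1.

Answer: 1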